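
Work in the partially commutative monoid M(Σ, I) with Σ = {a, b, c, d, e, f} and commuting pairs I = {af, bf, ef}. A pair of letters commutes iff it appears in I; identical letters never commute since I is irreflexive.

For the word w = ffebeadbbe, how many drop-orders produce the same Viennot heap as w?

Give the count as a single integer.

0(f) covers ∅
1(f) covers 0:f
2(e) covers ∅
3(b) covers 2:e
4(e) covers 3:b
5(a) covers 4:e
6(d) covers 1:f, 5:a
7(b) covers 6:d
8(b) covers 7:b
9(e) covers 8:b
floor of heap: 0:f, 2:e
completions by unplaced set U, small U first (add the entries for U minus each lowest piece of U):
  |U|=1: {9}:1
  |U|=2: {8,9}:1
  |U|=3: {7,8,9}:1
  |U|=4: {6,7,8,9}:1
  |U|=5: {1,6,7,8,9}:1  {5,6,7,8,9}:1
  |U|=6: {0,1,6,7,8,9}:1  {1,5,6,7,8,9}:2  {4,5,6,7,8,9}:1
  |U|=7: {0,1,5,6,7,8,9}:3  {1,4,5,6,7,8,9}:3  {3,4,5,6,7,8,9}:1
  |U|=8: {0,1,4,5,6,7,8,9}:6  {1,3,4,5,6,7,8,9}:4  {2,3,4,5,6,7,8,9}:1
  start at 0(f): 5
  start at 2(e): 10
sum over floor = 15

15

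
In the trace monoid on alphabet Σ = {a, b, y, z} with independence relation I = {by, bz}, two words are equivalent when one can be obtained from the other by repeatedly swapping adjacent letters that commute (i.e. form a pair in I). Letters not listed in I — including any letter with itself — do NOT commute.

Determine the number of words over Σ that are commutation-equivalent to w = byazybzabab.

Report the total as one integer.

piece 0:b — minimal
piece 1:y — minimal
piece 2:a rests on {0:b, 1:y}
piece 3:z rests on {2:a}
piece 4:y rests on {3:z}
piece 5:b rests on {2:a}
piece 6:z rests on {4:y}
piece 7:a rests on {5:b, 6:z}
piece 8:b rests on {7:a}
piece 9:a rests on {8:b}
piece 10:b rests on {9:a}
minimal pieces: {0:b, 1:y}
ways to finish when only these pieces remain (= sum over removing one remaining piece with nothing left below it):
  1 left: {10}→1
  2 left: {9,10}→1
  3 left: {8,9,10}→1
  4 left: {7,8,9,10}→1
  5 left: {5,7,8,9,10}→1  {6,7,8,9,10}→1
  6 left: {4,6,7,8,9,10}→1  {5,6,7,8,9,10}→2
  7 left: {3,4,6,7,8,9,10}→1  {4,5,6,7,8,9,10}→3
  8 left: {3,4,5,6,7,8,9,10}→4
  9 left: {2,3,4,5,6,7,8,9,10}→4
  placing 0:b first → 4 extensions
  placing 1:y first → 4 extensions
total linear extensions = 8

8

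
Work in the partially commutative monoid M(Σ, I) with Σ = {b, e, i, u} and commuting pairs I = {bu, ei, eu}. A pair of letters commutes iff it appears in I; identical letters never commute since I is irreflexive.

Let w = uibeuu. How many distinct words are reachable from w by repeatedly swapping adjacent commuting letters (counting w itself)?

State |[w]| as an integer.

piece 0:u — minimal
piece 1:i rests on {0:u}
piece 2:b rests on {1:i}
piece 3:e rests on {2:b}
piece 4:u rests on {1:i}
piece 5:u rests on {4:u}
minimal pieces: {0:u}
ways to finish when only these pieces remain (= sum over removing one remaining piece with nothing left below it):
  1 left: {3}→1  {5}→1
  2 left: {2,3}→1  {3,5}→2  {4,5}→1
  3 left: {2,3,5}→3  {3,4,5}→3
  4 left: {2,3,4,5}→6
  placing 0:u first → 6 extensions

6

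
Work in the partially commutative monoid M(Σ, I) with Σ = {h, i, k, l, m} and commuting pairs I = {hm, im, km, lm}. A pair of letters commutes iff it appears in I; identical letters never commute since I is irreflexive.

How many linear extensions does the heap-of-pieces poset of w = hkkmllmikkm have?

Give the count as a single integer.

165

#0=h has no predecessor
#1=k depends on [0:h]
#2=k depends on [1:k]
#3=m has no predecessor
#4=l depends on [2:k]
#5=l depends on [4:l]
#6=m depends on [3:m]
#7=i depends on [5:l]
#8=k depends on [7:i]
#9=k depends on [8:k]
#10=m depends on [6:m]
sources: [0:h, 3:m]
N(rest) = Σ N(rest − s) over sources s of rest; N(one piece) = 1:
  size 1 → [9]=1  [10]=1
  size 2 → [6,10]=1  [8,9]=1  [9,10]=2
  size 3 → [3,6,10]=1  [6,9,10]=3  [7,8,9]=1  [8,9,10]=3
  size 4 → [3,6,9,10]=4  [5,7,8,9]=1  [6,8,9,10]=6  [7,8,9,10]=4
  size 5 → [3,6,8,9,10]=10  [4,5,7,8,9]=1  [5,7,8,9,10]=5  [6,7,8,9,10]=10
  size 6 → [2,4,5,7,8,9]=1  [3,6,7,8,9,10]=20  [4,5,7,8,9,10]=6  [5,6,7,8,9,10]=15
  size 7 → [1,2,4,5,7,8,9]=1  [2,4,5,7,8,9,10]=7  [3,5,6,7,8,9,10]=35  [4,5,6,7,8,9,10]=21
  size 8 → [0,1,2,4,5,7,8,9]=1  [1,2,4,5,7,8,9,10]=8  [2,4,5,6,7,8,9,10]=28  [3,4,5,6,7,8,9,10]=56
  size 9 → [0,1,2,4,5,7,8,9,10]=9  [1,2,4,5,6,7,8,9,10]=36  [2,3,4,5,6,7,8,9,10]=84
  first=0(h) contributes 120
  first=3(m) contributes 45
|[w]| = 165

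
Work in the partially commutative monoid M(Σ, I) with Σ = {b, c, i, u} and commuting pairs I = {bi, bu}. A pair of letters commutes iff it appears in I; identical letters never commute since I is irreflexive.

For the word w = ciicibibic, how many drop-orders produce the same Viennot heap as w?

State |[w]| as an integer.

10

drop 0:c onto floor
drop 1:i onto {0:c}
drop 2:i onto {1:i}
drop 3:c onto {2:i}
drop 4:i onto {3:c}
drop 5:b onto {3:c}
drop 6:i onto {4:i}
drop 7:b onto {5:b}
drop 8:i onto {6:i}
drop 9:c onto {7:b, 8:i}
ground layer = {0:c}
drop-orders for the pieces not yet dropped (sum over which currently-grounded one goes next):
  1 to go: {9} 1
  2 to go: {7,9} 1  {8,9} 1
  3 to go: {5,7,9} 1  {6,8,9} 1  {7,8,9} 2
  4 to go: {4,6,8,9} 1  {5,7,8,9} 3  {6,7,8,9} 3
  5 to go: {4,6,7,8,9} 4  {5,6,7,8,9} 6
  6 to go: {4,5,6,7,8,9} 10
  7 to go: {3,4,5,6,7,8,9} 10
  8 to go: {2,3,4,5,6,7,8,9} 10
  if 0:c drops first: 10 orders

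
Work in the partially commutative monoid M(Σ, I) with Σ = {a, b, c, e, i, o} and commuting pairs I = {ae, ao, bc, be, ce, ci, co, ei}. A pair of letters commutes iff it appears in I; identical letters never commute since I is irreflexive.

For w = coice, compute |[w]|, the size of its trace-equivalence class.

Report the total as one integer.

drop 0:c onto floor
drop 1:o onto floor
drop 2:i onto {1:o}
drop 3:c onto {0:c}
drop 4:e onto {1:o}
ground layer = {0:c, 1:o}
drop-orders for the pieces not yet dropped (sum over which currently-grounded one goes next):
  1 to go: {2} 1  {3} 1  {4} 1
  2 to go: {0,3} 1  {2,3} 2  {2,4} 2  {3,4} 2
  3 to go: {0,2,3} 3  {0,3,4} 3  {1,2,4} 2  {2,3,4} 6
  if 0:c drops first: 8 orders
  if 1:o drops first: 12 orders
heap linearizations: 20

20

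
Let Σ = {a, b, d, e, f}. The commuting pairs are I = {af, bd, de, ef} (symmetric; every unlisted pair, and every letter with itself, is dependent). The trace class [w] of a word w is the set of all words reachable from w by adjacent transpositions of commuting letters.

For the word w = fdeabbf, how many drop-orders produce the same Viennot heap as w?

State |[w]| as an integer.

piece 0:f — minimal
piece 1:d rests on {0:f}
piece 2:e — minimal
piece 3:a rests on {1:d, 2:e}
piece 4:b rests on {3:a}
piece 5:b rests on {4:b}
piece 6:f rests on {5:b}
minimal pieces: {0:f, 2:e}
ways to finish when only these pieces remain (= sum over removing one remaining piece with nothing left below it):
  1 left: {6}→1
  2 left: {5,6}→1
  3 left: {4,5,6}→1
  4 left: {3,4,5,6}→1
  5 left: {1,3,4,5,6}→1  {2,3,4,5,6}→1
  placing 0:f first → 2 extensions
  placing 2:e first → 1 extensions
total linear extensions = 3

3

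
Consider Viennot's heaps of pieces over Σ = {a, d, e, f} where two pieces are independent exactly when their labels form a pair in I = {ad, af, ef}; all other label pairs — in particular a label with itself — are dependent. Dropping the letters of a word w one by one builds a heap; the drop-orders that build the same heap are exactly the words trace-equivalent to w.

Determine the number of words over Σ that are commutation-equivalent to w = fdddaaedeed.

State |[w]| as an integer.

15

0(f) covers ∅
1(d) covers 0:f
2(d) covers 1:d
3(d) covers 2:d
4(a) covers ∅
5(a) covers 4:a
6(e) covers 3:d, 5:a
7(d) covers 6:e
8(e) covers 7:d
9(e) covers 8:e
10(d) covers 9:e
floor of heap: 0:f, 4:a
completions by unplaced set U, small U first (add the entries for U minus each lowest piece of U):
  |U|=1: {10}:1
  |U|=2: {9,10}:1
  |U|=3: {8,9,10}:1
  |U|=4: {7,8,9,10}:1
  |U|=5: {6,7,8,9,10}:1
  |U|=6: {3,6,7,8,9,10}:1  {5,6,7,8,9,10}:1
  |U|=7: {2,3,6,7,8,9,10}:1  {3,5,6,7,8,9,10}:2  {4,5,6,7,8,9,10}:1
  |U|=8: {1,2,3,6,7,8,9,10}:1  {2,3,5,6,7,8,9,10}:3  {3,4,5,6,7,8,9,10}:3
  |U|=9: {0,1,2,3,6,7,8,9,10}:1  {1,2,3,5,6,7,8,9,10}:4  {2,3,4,5,6,7,8,9,10}:6
  start at 0(f): 10
  start at 4(a): 5
sum over floor = 15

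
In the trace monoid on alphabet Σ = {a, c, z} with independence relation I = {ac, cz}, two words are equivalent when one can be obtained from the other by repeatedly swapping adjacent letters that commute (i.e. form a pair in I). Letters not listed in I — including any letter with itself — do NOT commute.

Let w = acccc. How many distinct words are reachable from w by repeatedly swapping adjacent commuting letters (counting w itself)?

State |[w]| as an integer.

5

piece 0:a — minimal
piece 1:c — minimal
piece 2:c rests on {1:c}
piece 3:c rests on {2:c}
piece 4:c rests on {3:c}
minimal pieces: {0:a, 1:c}
ways to finish when only these pieces remain (= sum over removing one remaining piece with nothing left below it):
  1 left: {0}→1  {4}→1
  2 left: {0,4}→2  {3,4}→1
  3 left: {0,3,4}→3  {2,3,4}→1
  placing 0:a first → 1 extensions
  placing 1:c first → 4 extensions
total linear extensions = 5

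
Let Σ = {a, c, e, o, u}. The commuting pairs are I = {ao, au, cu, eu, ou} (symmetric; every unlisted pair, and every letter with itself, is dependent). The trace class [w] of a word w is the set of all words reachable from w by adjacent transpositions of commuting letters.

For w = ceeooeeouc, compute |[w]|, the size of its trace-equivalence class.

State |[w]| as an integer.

0(c) covers ∅
1(e) covers 0:c
2(e) covers 1:e
3(o) covers 2:e
4(o) covers 3:o
5(e) covers 4:o
6(e) covers 5:e
7(o) covers 6:e
8(u) covers ∅
9(c) covers 7:o
floor of heap: 0:c, 8:u
completions by unplaced set U, small U first (add the entries for U minus each lowest piece of U):
  |U|=1: {8}:1  {9}:1
  |U|=2: {7,9}:1  {8,9}:2
  |U|=3: {6,7,9}:1  {7,8,9}:3
  |U|=4: {5,6,7,9}:1  {6,7,8,9}:4
  |U|=5: {4,5,6,7,9}:1  {5,6,7,8,9}:5
  |U|=6: {3,4,5,6,7,9}:1  {4,5,6,7,8,9}:6
  |U|=7: {2,3,4,5,6,7,9}:1  {3,4,5,6,7,8,9}:7
  |U|=8: {1,2,3,4,5,6,7,9}:1  {2,3,4,5,6,7,8,9}:8
  start at 0(c): 9
  start at 8(u): 1
sum over floor = 10

10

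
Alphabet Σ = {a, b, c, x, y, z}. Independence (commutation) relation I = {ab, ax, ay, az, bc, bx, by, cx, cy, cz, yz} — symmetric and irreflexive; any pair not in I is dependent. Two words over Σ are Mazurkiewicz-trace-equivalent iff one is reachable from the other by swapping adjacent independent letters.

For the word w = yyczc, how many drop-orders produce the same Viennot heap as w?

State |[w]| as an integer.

piece 0:y — minimal
piece 1:y rests on {0:y}
piece 2:c — minimal
piece 3:z — minimal
piece 4:c rests on {2:c}
minimal pieces: {0:y, 2:c, 3:z}
ways to finish when only these pieces remain (= sum over removing one remaining piece with nothing left below it):
  1 left: {1}→1  {3}→1  {4}→1
  2 left: {0,1}→1  {1,3}→2  {1,4}→2  {2,4}→1  {3,4}→2
  3 left: {0,1,3}→3  {0,1,4}→3  {1,2,4}→3  {1,3,4}→6  {2,3,4}→3
  placing 0:y first → 12 extensions
  placing 2:c first → 12 extensions
  placing 3:z first → 6 extensions
total linear extensions = 30

30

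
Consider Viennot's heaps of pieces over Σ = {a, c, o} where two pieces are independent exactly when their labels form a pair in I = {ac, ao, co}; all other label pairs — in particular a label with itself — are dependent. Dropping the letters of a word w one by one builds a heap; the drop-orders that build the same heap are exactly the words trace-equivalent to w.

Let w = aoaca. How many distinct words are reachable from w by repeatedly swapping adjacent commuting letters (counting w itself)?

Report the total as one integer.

20

0(a) covers ∅
1(o) covers ∅
2(a) covers 0:a
3(c) covers ∅
4(a) covers 2:a
floor of heap: 0:a, 1:o, 3:c
completions by unplaced set U, small U first (add the entries for U minus each lowest piece of U):
  |U|=1: {1}:1  {3}:1  {4}:1
  |U|=2: {1,3}:2  {1,4}:2  {2,4}:1  {3,4}:2
  |U|=3: {0,2,4}:1  {1,2,4}:3  {1,3,4}:6  {2,3,4}:3
  start at 0(a): 12
  start at 1(o): 4
  start at 3(c): 4
sum over floor = 20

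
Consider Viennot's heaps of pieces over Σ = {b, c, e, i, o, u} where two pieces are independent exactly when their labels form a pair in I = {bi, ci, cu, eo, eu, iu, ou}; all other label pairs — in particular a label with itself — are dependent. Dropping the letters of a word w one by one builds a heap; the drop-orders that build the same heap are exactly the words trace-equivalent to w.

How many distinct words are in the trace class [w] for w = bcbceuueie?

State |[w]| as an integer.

21

#0=b has no predecessor
#1=c depends on [0:b]
#2=b depends on [1:c]
#3=c depends on [2:b]
#4=e depends on [3:c]
#5=u depends on [2:b]
#6=u depends on [5:u]
#7=e depends on [4:e]
#8=i depends on [7:e]
#9=e depends on [8:i]
sources: [0:b]
N(rest) = Σ N(rest − s) over sources s of rest; N(one piece) = 1:
  size 1 → [6]=1  [9]=1
  size 2 → [5,6]=1  [6,9]=2  [8,9]=1
  size 3 → [5,6,9]=3  [6,8,9]=3  [7,8,9]=1
  size 4 → [4,7,8,9]=1  [5,6,8,9]=6  [6,7,8,9]=4
  size 5 → [3,4,7,8,9]=1  [4,6,7,8,9]=5  [5,6,7,8,9]=10
  size 6 → [3,4,6,7,8,9]=6  [4,5,6,7,8,9]=15
  size 7 → [3,4,5,6,7,8,9]=21
  size 8 → [2,3,4,5,6,7,8,9]=21
  first=0(b) contributes 21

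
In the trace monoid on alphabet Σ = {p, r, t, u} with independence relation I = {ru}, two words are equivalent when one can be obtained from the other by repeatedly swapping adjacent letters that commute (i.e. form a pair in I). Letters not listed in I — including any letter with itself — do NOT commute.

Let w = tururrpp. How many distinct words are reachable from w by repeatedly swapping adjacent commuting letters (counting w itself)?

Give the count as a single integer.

10

drop 0:t onto floor
drop 1:u onto {0:t}
drop 2:r onto {0:t}
drop 3:u onto {1:u}
drop 4:r onto {2:r}
drop 5:r onto {4:r}
drop 6:p onto {3:u, 5:r}
drop 7:p onto {6:p}
ground layer = {0:t}
drop-orders for the pieces not yet dropped (sum over which currently-grounded one goes next):
  1 to go: {7} 1
  2 to go: {6,7} 1
  3 to go: {3,6,7} 1  {5,6,7} 1
  4 to go: {1,3,6,7} 1  {3,5,6,7} 2  {4,5,6,7} 1
  5 to go: {1,3,5,6,7} 3  {2,4,5,6,7} 1  {3,4,5,6,7} 3
  6 to go: {1,3,4,5,6,7} 6  {2,3,4,5,6,7} 4
  if 0:t drops first: 10 orders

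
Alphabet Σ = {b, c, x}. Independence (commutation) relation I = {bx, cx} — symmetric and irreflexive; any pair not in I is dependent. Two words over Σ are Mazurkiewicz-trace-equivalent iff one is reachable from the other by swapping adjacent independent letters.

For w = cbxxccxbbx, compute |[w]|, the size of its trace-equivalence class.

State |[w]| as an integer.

210

#0=c has no predecessor
#1=b depends on [0:c]
#2=x has no predecessor
#3=x depends on [2:x]
#4=c depends on [1:b]
#5=c depends on [4:c]
#6=x depends on [3:x]
#7=b depends on [5:c]
#8=b depends on [7:b]
#9=x depends on [6:x]
sources: [0:c, 2:x]
N(rest) = Σ N(rest − s) over sources s of rest; N(one piece) = 1:
  size 1 → [8]=1  [9]=1
  size 2 → [6,9]=1  [7,8]=1  [8,9]=2
  size 3 → [3,6,9]=1  [5,7,8]=1  [6,8,9]=3  [7,8,9]=3
  size 4 → [2,3,6,9]=1  [3,6,8,9]=4  [4,5,7,8]=1  [5,7,8,9]=4  [6,7,8,9]=6
  size 5 → [1,4,5,7,8]=1  [2,3,6,8,9]=5  [3,6,7,8,9]=10  [4,5,7,8,9]=5  [5,6,7,8,9]=10
  size 6 → [0,1,4,5,7,8]=1  [1,4,5,7,8,9]=6  [2,3,6,7,8,9]=15  [3,5,6,7,8,9]=20  [4,5,6,7,8,9]=15
  size 7 → [0,1,4,5,7,8,9]=7  [1,4,5,6,7,8,9]=21  [2,3,5,6,7,8,9]=35  [3,4,5,6,7,8,9]=35
  size 8 → [0,1,4,5,6,7,8,9]=28  [1,3,4,5,6,7,8,9]=56  [2,3,4,5,6,7,8,9]=70
  first=0(c) contributes 126
  first=2(x) contributes 84
|[w]| = 210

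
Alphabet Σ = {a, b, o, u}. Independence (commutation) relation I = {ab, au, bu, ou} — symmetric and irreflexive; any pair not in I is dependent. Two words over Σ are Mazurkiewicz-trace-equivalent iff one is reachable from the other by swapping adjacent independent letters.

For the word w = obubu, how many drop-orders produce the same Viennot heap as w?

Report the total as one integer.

0(o) covers ∅
1(b) covers 0:o
2(u) covers ∅
3(b) covers 1:b
4(u) covers 2:u
floor of heap: 0:o, 2:u
completions by unplaced set U, small U first (add the entries for U minus each lowest piece of U):
  |U|=1: {3}:1  {4}:1
  |U|=2: {1,3}:1  {2,4}:1  {3,4}:2
  |U|=3: {0,1,3}:1  {1,3,4}:3  {2,3,4}:3
  start at 0(o): 6
  start at 2(u): 4
sum over floor = 10

10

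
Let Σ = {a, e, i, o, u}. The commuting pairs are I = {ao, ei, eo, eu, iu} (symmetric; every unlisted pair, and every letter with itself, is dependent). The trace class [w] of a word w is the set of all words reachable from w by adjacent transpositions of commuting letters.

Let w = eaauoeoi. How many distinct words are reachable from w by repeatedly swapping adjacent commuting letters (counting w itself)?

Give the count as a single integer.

#0=e has no predecessor
#1=a depends on [0:e]
#2=a depends on [1:a]
#3=u depends on [2:a]
#4=o depends on [3:u]
#5=e depends on [2:a]
#6=o depends on [4:o]
#7=i depends on [6:o]
sources: [0:e]
N(rest) = Σ N(rest − s) over sources s of rest; N(one piece) = 1:
  size 1 → [5]=1  [7]=1
  size 2 → [5,7]=2  [6,7]=1
  size 3 → [4,6,7]=1  [5,6,7]=3
  size 4 → [3,4,6,7]=1  [4,5,6,7]=4
  size 5 → [3,4,5,6,7]=5
  size 6 → [2,3,4,5,6,7]=5
  first=0(e) contributes 5

5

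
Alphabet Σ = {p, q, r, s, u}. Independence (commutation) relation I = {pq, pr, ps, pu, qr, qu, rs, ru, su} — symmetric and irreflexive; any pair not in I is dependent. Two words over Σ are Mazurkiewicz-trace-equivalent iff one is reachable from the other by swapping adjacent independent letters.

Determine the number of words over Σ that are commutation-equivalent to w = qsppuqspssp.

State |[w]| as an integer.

2310

drop 0:q onto floor
drop 1:s onto {0:q}
drop 2:p onto floor
drop 3:p onto {2:p}
drop 4:u onto floor
drop 5:q onto {1:s}
drop 6:s onto {5:q}
drop 7:p onto {3:p}
drop 8:s onto {6:s}
drop 9:s onto {8:s}
drop 10:p onto {7:p}
ground layer = {0:q, 2:p, 4:u}
drop-orders for the pieces not yet dropped (sum over which currently-grounded one goes next):
  1 to go: {4} 1  {9} 1  {10} 1
  2 to go: {4,9} 2  {4,10} 2  {7,10} 1  {8,9} 1  {9,10} 2
  3 to go: {3,7,10} 1  {4,7,10} 3  {4,8,9} 3  {4,9,10} 6  {6,8,9} 1  {7,9,10} 3  {8,9,10} 3
  4 to go: {2,3,7,10} 1  {3,4,7,10} 4  {3,7,9,10} 4  {4,6,8,9} 4  {4,7,9,10} 12  {4,8,9,10} 12  {5,6,8,9} 1  {6,8,9,10} 4  {7,8,9,10} 6
  5 to go: {1,5,6,8,9} 1  {2,3,4,7,10} 5  {2,3,7,9,10} 5  {3,4,7,9,10} 20  {3,7,8,9,10} 10  {4,5,6,8,9} 5  {4,6,8,9,10} 20  {4,7,8,9,10} 30  {5,6,8,9,10} 5  {6,7,8,9,10} 10
  6 to go: {0,1,5,6,8,9} 1  {1,4,5,6,8,9} 6  {1,5,6,8,9,10} 6  {2,3,4,7,9,10} 30  {2,3,7,8,9,10} 15  {3,4,7,8,9,10} 60  {3,6,7,8,9,10} 20  {4,5,6,8,9,10} 30  {4,6,7,8,9,10} 60  {5,6,7,8,9,10} 15
  7 to go: {0,1,4,5,6,8,9} 7  {0,1,5,6,8,9,10} 7  {1,4,5,6,8,9,10} 42  {1,5,6,7,8,9,10} 21  {2,3,4,7,8,9,10} 105  {2,3,6,7,8,9,10} 35  {3,4,6,7,8,9,10} 140  {3,5,6,7,8,9,10} 35  {4,5,6,7,8,9,10} 105
  8 to go: {0,1,4,5,6,8,9,10} 56  {0,1,5,6,7,8,9,10} 28  {1,3,5,6,7,8,9,10} 56  {1,4,5,6,7,8,9,10} 168  {2,3,4,6,7,8,9,10} 280  {2,3,5,6,7,8,9,10} 70  {3,4,5,6,7,8,9,10} 280
  9 to go: {0,1,3,5,6,7,8,9,10} 84  {0,1,4,5,6,7,8,9,10} 252  {1,2,3,5,6,7,8,9,10} 126  {1,3,4,5,6,7,8,9,10} 504  {2,3,4,5,6,7,8,9,10} 630
  if 0:q drops first: 1260 orders
  if 2:p drops first: 840 orders
  if 4:u drops first: 210 orders
heap linearizations: 2310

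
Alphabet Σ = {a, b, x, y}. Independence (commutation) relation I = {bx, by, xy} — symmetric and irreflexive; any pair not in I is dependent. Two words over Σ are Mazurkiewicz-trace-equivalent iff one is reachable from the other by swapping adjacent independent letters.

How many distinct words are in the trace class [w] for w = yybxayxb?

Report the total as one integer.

drop 0:y onto floor
drop 1:y onto {0:y}
drop 2:b onto floor
drop 3:x onto floor
drop 4:a onto {1:y, 2:b, 3:x}
drop 5:y onto {4:a}
drop 6:x onto {4:a}
drop 7:b onto {4:a}
ground layer = {0:y, 2:b, 3:x}
drop-orders for the pieces not yet dropped (sum over which currently-grounded one goes next):
  1 to go: {5} 1  {6} 1  {7} 1
  2 to go: {5,6} 2  {5,7} 2  {6,7} 2
  3 to go: {5,6,7} 6
  4 to go: {4,5,6,7} 6
  5 to go: {1,4,5,6,7} 6  {2,4,5,6,7} 6  {3,4,5,6,7} 6
  6 to go: {0,1,4,5,6,7} 6  {1,2,4,5,6,7} 12  {1,3,4,5,6,7} 12  {2,3,4,5,6,7} 12
  if 0:y drops first: 36 orders
  if 2:b drops first: 18 orders
  if 3:x drops first: 18 orders
heap linearizations: 72

72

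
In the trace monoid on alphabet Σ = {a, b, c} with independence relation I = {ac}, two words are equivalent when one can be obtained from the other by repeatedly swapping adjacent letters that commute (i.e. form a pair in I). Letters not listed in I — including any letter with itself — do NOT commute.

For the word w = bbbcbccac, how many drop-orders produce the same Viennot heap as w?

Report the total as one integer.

4

#0=b has no predecessor
#1=b depends on [0:b]
#2=b depends on [1:b]
#3=c depends on [2:b]
#4=b depends on [3:c]
#5=c depends on [4:b]
#6=c depends on [5:c]
#7=a depends on [4:b]
#8=c depends on [6:c]
sources: [0:b]
N(rest) = Σ N(rest − s) over sources s of rest; N(one piece) = 1:
  size 1 → [7]=1  [8]=1
  size 2 → [6,8]=1  [7,8]=2
  size 3 → [5,6,8]=1  [6,7,8]=3
  size 4 → [5,6,7,8]=4
  size 5 → [4,5,6,7,8]=4
  size 6 → [3,4,5,6,7,8]=4
  size 7 → [2,3,4,5,6,7,8]=4
  first=0(b) contributes 4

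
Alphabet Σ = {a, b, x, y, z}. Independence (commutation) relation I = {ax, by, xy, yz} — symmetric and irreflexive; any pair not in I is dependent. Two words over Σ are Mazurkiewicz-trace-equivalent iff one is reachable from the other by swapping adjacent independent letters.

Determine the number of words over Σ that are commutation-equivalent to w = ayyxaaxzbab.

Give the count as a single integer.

#0=a has no predecessor
#1=y depends on [0:a]
#2=y depends on [1:y]
#3=x has no predecessor
#4=a depends on [2:y]
#5=a depends on [4:a]
#6=x depends on [3:x]
#7=z depends on [5:a, 6:x]
#8=b depends on [7:z]
#9=a depends on [8:b]
#10=b depends on [9:a]
sources: [0:a, 3:x]
N(rest) = Σ N(rest − s) over sources s of rest; N(one piece) = 1:
  size 1 → [10]=1
  size 2 → [9,10]=1
  size 3 → [8,9,10]=1
  size 4 → [7,8,9,10]=1
  size 5 → [5,7,8,9,10]=1  [6,7,8,9,10]=1
  size 6 → [3,6,7,8,9,10]=1  [4,5,7,8,9,10]=1  [5,6,7,8,9,10]=2
  size 7 → [2,4,5,7,8,9,10]=1  [3,5,6,7,8,9,10]=3  [4,5,6,7,8,9,10]=3
  size 8 → [1,2,4,5,7,8,9,10]=1  [2,4,5,6,7,8,9,10]=4  [3,4,5,6,7,8,9,10]=6
  size 9 → [0,1,2,4,5,7,8,9,10]=1  [1,2,4,5,6,7,8,9,10]=5  [2,3,4,5,6,7,8,9,10]=10
  first=0(a) contributes 15
  first=3(x) contributes 6
|[w]| = 21

21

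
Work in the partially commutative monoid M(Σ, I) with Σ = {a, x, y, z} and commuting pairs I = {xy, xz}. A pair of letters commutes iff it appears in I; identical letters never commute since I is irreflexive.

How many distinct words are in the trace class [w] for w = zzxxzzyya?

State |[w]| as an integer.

drop 0:z onto floor
drop 1:z onto {0:z}
drop 2:x onto floor
drop 3:x onto {2:x}
drop 4:z onto {1:z}
drop 5:z onto {4:z}
drop 6:y onto {5:z}
drop 7:y onto {6:y}
drop 8:a onto {3:x, 7:y}
ground layer = {0:z, 2:x}
drop-orders for the pieces not yet dropped (sum over which currently-grounded one goes next):
  1 to go: {8} 1
  2 to go: {3,8} 1  {7,8} 1
  3 to go: {2,3,8} 1  {3,7,8} 2  {6,7,8} 1
  4 to go: {2,3,7,8} 3  {3,6,7,8} 3  {5,6,7,8} 1
  5 to go: {2,3,6,7,8} 6  {3,5,6,7,8} 4  {4,5,6,7,8} 1
  6 to go: {1,4,5,6,7,8} 1  {2,3,5,6,7,8} 10  {3,4,5,6,7,8} 5
  7 to go: {0,1,4,5,6,7,8} 1  {1,3,4,5,6,7,8} 6  {2,3,4,5,6,7,8} 15
  if 0:z drops first: 21 orders
  if 2:x drops first: 7 orders
heap linearizations: 28

28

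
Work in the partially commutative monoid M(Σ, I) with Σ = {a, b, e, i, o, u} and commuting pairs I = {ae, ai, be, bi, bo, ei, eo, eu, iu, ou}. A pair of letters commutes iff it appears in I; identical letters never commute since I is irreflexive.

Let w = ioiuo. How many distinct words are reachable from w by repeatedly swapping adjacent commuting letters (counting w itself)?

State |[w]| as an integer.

5

0(i) covers ∅
1(o) covers 0:i
2(i) covers 1:o
3(u) covers ∅
4(o) covers 2:i
floor of heap: 0:i, 3:u
completions by unplaced set U, small U first (add the entries for U minus each lowest piece of U):
  |U|=1: {3}:1  {4}:1
  |U|=2: {2,4}:1  {3,4}:2
  |U|=3: {1,2,4}:1  {2,3,4}:3
  start at 0(i): 4
  start at 3(u): 1
sum over floor = 5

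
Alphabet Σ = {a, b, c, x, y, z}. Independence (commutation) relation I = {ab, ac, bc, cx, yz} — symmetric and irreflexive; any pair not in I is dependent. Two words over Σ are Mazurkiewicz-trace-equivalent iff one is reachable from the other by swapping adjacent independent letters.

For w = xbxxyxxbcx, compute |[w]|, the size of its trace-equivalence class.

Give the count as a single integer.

drop 0:x onto floor
drop 1:b onto {0:x}
drop 2:x onto {1:b}
drop 3:x onto {2:x}
drop 4:y onto {3:x}
drop 5:x onto {4:y}
drop 6:x onto {5:x}
drop 7:b onto {6:x}
drop 8:c onto {4:y}
drop 9:x onto {7:b}
ground layer = {0:x}
drop-orders for the pieces not yet dropped (sum over which currently-grounded one goes next):
  1 to go: {8} 1  {9} 1
  2 to go: {7,9} 1  {8,9} 2
  3 to go: {6,7,9} 1  {7,8,9} 3
  4 to go: {5,6,7,9} 1  {6,7,8,9} 4
  5 to go: {5,6,7,8,9} 5
  6 to go: {4,5,6,7,8,9} 5
  7 to go: {3,4,5,6,7,8,9} 5
  8 to go: {2,3,4,5,6,7,8,9} 5
  if 0:x drops first: 5 orders

5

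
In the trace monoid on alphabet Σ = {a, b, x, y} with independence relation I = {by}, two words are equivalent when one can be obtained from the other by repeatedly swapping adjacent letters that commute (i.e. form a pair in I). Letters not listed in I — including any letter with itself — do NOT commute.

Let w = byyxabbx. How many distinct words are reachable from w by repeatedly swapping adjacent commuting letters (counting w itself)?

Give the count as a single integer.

3

piece 0:b — minimal
piece 1:y — minimal
piece 2:y rests on {1:y}
piece 3:x rests on {0:b, 2:y}
piece 4:a rests on {3:x}
piece 5:b rests on {4:a}
piece 6:b rests on {5:b}
piece 7:x rests on {6:b}
minimal pieces: {0:b, 1:y}
ways to finish when only these pieces remain (= sum over removing one remaining piece with nothing left below it):
  1 left: {7}→1
  2 left: {6,7}→1
  3 left: {5,6,7}→1
  4 left: {4,5,6,7}→1
  5 left: {3,4,5,6,7}→1
  6 left: {0,3,4,5,6,7}→1  {2,3,4,5,6,7}→1
  placing 0:b first → 1 extensions
  placing 1:y first → 2 extensions
total linear extensions = 3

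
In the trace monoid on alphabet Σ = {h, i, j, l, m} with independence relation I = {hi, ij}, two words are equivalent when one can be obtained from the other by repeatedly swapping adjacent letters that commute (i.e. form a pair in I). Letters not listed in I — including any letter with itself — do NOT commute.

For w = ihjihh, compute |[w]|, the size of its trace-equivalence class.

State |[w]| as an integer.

15

drop 0:i onto floor
drop 1:h onto floor
drop 2:j onto {1:h}
drop 3:i onto {0:i}
drop 4:h onto {2:j}
drop 5:h onto {4:h}
ground layer = {0:i, 1:h}
drop-orders for the pieces not yet dropped (sum over which currently-grounded one goes next):
  1 to go: {3} 1  {5} 1
  2 to go: {0,3} 1  {3,5} 2  {4,5} 1
  3 to go: {0,3,5} 3  {2,4,5} 1  {3,4,5} 3
  4 to go: {0,3,4,5} 6  {1,2,4,5} 1  {2,3,4,5} 4
  if 0:i drops first: 5 orders
  if 1:h drops first: 10 orders
heap linearizations: 15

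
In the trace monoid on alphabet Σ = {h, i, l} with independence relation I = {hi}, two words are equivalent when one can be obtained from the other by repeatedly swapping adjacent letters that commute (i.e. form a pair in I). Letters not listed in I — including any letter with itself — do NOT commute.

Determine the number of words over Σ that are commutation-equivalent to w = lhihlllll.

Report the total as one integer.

#0=l has no predecessor
#1=h depends on [0:l]
#2=i depends on [0:l]
#3=h depends on [1:h]
#4=l depends on [2:i, 3:h]
#5=l depends on [4:l]
#6=l depends on [5:l]
#7=l depends on [6:l]
#8=l depends on [7:l]
sources: [0:l]
N(rest) = Σ N(rest − s) over sources s of rest; N(one piece) = 1:
  size 1 → [8]=1
  size 2 → [7,8]=1
  size 3 → [6,7,8]=1
  size 4 → [5,6,7,8]=1
  size 5 → [4,5,6,7,8]=1
  size 6 → [2,4,5,6,7,8]=1  [3,4,5,6,7,8]=1
  size 7 → [1,3,4,5,6,7,8]=1  [2,3,4,5,6,7,8]=2
  first=0(l) contributes 3

3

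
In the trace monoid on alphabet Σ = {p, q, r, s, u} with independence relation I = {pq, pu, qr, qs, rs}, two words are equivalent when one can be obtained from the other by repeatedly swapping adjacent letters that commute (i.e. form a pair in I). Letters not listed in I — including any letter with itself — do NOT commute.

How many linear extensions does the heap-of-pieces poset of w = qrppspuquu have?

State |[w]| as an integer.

piece 0:q — minimal
piece 1:r — minimal
piece 2:p rests on {1:r}
piece 3:p rests on {2:p}
piece 4:s rests on {3:p}
piece 5:p rests on {4:s}
piece 6:u rests on {0:q, 4:s}
piece 7:q rests on {6:u}
piece 8:u rests on {7:q}
piece 9:u rests on {8:u}
minimal pieces: {0:q, 1:r}
ways to finish when only these pieces remain (= sum over removing one remaining piece with nothing left below it):
  1 left: {5}→1  {9}→1
  2 left: {5,9}→2  {8,9}→1
  3 left: {5,8,9}→3  {7,8,9}→1
  4 left: {5,7,8,9}→4  {6,7,8,9}→1
  5 left: {0,6,7,8,9}→1  {5,6,7,8,9}→5
  6 left: {0,5,6,7,8,9}→6  {4,5,6,7,8,9}→5
  7 left: {0,4,5,6,7,8,9}→11  {3,4,5,6,7,8,9}→5
  8 left: {0,3,4,5,6,7,8,9}→16  {2,3,4,5,6,7,8,9}→5
  placing 0:q first → 5 extensions
  placing 1:r first → 21 extensions
total linear extensions = 26

26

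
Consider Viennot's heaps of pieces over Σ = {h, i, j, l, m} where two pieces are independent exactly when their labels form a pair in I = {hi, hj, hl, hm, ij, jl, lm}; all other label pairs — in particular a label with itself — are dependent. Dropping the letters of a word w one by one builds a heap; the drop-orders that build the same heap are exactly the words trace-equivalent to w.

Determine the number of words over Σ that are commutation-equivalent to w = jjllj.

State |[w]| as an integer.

0(j) covers ∅
1(j) covers 0:j
2(l) covers ∅
3(l) covers 2:l
4(j) covers 1:j
floor of heap: 0:j, 2:l
completions by unplaced set U, small U first (add the entries for U minus each lowest piece of U):
  |U|=1: {3}:1  {4}:1
  |U|=2: {1,4}:1  {2,3}:1  {3,4}:2
  |U|=3: {0,1,4}:1  {1,3,4}:3  {2,3,4}:3
  start at 0(j): 6
  start at 2(l): 4
sum over floor = 10

10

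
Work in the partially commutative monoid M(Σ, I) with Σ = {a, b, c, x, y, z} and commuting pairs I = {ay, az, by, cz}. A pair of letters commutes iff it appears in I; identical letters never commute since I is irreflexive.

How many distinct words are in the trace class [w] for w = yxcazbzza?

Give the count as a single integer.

0(y) covers ∅
1(x) covers 0:y
2(c) covers 1:x
3(a) covers 2:c
4(z) covers 1:x
5(b) covers 3:a, 4:z
6(z) covers 5:b
7(z) covers 6:z
8(a) covers 5:b
floor of heap: 0:y
completions by unplaced set U, small U first (add the entries for U minus each lowest piece of U):
  |U|=1: {7}:1  {8}:1
  |U|=2: {6,7}:1  {7,8}:2
  |U|=3: {6,7,8}:3
  |U|=4: {5,6,7,8}:3
  |U|=5: {3,5,6,7,8}:3  {4,5,6,7,8}:3
  |U|=6: {2,3,5,6,7,8}:3  {3,4,5,6,7,8}:6
  |U|=7: {2,3,4,5,6,7,8}:9
  start at 0(y): 9

9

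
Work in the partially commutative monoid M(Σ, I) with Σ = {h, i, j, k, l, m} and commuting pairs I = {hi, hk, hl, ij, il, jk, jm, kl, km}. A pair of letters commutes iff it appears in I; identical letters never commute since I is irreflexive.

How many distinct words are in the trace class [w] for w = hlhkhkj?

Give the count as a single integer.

84

#0=h has no predecessor
#1=l has no predecessor
#2=h depends on [0:h]
#3=k has no predecessor
#4=h depends on [2:h]
#5=k depends on [3:k]
#6=j depends on [1:l, 4:h]
sources: [0:h, 1:l, 3:k]
N(rest) = Σ N(rest − s) over sources s of rest; N(one piece) = 1:
  size 1 → [5]=1  [6]=1
  size 2 → [1,6]=1  [3,5]=1  [4,6]=1  [5,6]=2
  size 3 → [1,4,6]=2  [1,5,6]=3  [2,4,6]=1  [3,5,6]=3  [4,5,6]=3
  size 4 → [0,2,4,6]=1  [1,2,4,6]=3  [1,3,5,6]=6  [1,4,5,6]=8  [2,4,5,6]=4  [3,4,5,6]=6
  size 5 → [0,1,2,4,6]=4  [0,2,4,5,6]=5  [1,2,4,5,6]=15  [1,3,4,5,6]=20  [2,3,4,5,6]=10
  first=0(h) contributes 45
  first=1(l) contributes 15
  first=3(k) contributes 24
|[w]| = 84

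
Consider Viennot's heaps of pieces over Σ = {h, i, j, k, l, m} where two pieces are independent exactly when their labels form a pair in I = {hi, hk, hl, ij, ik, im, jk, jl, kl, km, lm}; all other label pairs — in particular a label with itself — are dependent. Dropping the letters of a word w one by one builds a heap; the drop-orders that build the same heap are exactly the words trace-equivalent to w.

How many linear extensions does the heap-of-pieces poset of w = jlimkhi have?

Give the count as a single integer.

#0=j has no predecessor
#1=l has no predecessor
#2=i depends on [1:l]
#3=m depends on [0:j]
#4=k has no predecessor
#5=h depends on [3:m]
#6=i depends on [2:i]
sources: [0:j, 1:l, 4:k]
N(rest) = Σ N(rest − s) over sources s of rest; N(one piece) = 1:
  size 1 → [4]=1  [5]=1  [6]=1
  size 2 → [2,6]=1  [3,5]=1  [4,5]=2  [4,6]=2  [5,6]=2
  size 3 → [0,3,5]=1  [1,2,6]=1  [2,4,6]=3  [2,5,6]=3  [3,4,5]=3  [3,5,6]=3  [4,5,6]=6
  size 4 → [0,3,4,5]=4  [0,3,5,6]=4  [1,2,4,6]=4  [1,2,5,6]=4  [2,3,5,6]=6  [2,4,5,6]=12  [3,4,5,6]=12
  size 5 → [0,2,3,5,6]=10  [0,3,4,5,6]=20  [1,2,3,5,6]=10  [1,2,4,5,6]=20  [2,3,4,5,6]=30
  first=0(j) contributes 60
  first=1(l) contributes 60
  first=4(k) contributes 20
|[w]| = 140

140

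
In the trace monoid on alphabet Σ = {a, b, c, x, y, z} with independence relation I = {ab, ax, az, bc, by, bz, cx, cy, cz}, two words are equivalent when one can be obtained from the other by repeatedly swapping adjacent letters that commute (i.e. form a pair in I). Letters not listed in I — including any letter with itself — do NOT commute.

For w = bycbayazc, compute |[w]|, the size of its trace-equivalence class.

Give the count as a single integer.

0(b) covers ∅
1(y) covers ∅
2(c) covers ∅
3(b) covers 0:b
4(a) covers 1:y, 2:c
5(y) covers 4:a
6(a) covers 5:y
7(z) covers 5:y
8(c) covers 6:a
floor of heap: 0:b, 1:y, 2:c
completions by unplaced set U, small U first (add the entries for U minus each lowest piece of U):
  |U|=1: {3}:1  {7}:1  {8}:1
  |U|=2: {0,3}:1  {3,7}:2  {3,8}:2  {6,8}:1  {7,8}:2
  |U|=3: {0,3,7}:3  {0,3,8}:3  {3,6,8}:3  {3,7,8}:6  {6,7,8}:3
  |U|=4: {0,3,6,8}:6  {0,3,7,8}:12  {3,6,7,8}:12  {5,6,7,8}:3
  |U|=5: {0,3,6,7,8}:30  {3,5,6,7,8}:15  {4,5,6,7,8}:3
  |U|=6: {0,3,5,6,7,8}:45  {1,4,5,6,7,8}:3  {2,4,5,6,7,8}:3  {3,4,5,6,7,8}:18
  |U|=7: {0,3,4,5,6,7,8}:63  {1,2,4,5,6,7,8}:6  {1,3,4,5,6,7,8}:21  {2,3,4,5,6,7,8}:21
  start at 0(b): 48
  start at 1(y): 84
  start at 2(c): 84
sum over floor = 216

216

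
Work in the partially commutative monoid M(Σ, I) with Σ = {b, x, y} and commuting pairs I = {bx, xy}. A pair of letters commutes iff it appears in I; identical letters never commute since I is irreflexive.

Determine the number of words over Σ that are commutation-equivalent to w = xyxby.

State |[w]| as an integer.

10

piece 0:x — minimal
piece 1:y — minimal
piece 2:x rests on {0:x}
piece 3:b rests on {1:y}
piece 4:y rests on {3:b}
minimal pieces: {0:x, 1:y}
ways to finish when only these pieces remain (= sum over removing one remaining piece with nothing left below it):
  1 left: {2}→1  {4}→1
  2 left: {0,2}→1  {2,4}→2  {3,4}→1
  3 left: {0,2,4}→3  {1,3,4}→1  {2,3,4}→3
  placing 0:x first → 4 extensions
  placing 1:y first → 6 extensions
total linear extensions = 10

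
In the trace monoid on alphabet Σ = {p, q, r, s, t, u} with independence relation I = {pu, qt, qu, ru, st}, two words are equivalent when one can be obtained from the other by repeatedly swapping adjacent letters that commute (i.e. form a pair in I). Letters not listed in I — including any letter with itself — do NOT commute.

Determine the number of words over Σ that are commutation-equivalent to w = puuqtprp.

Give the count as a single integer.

9

drop 0:p onto floor
drop 1:u onto floor
drop 2:u onto {1:u}
drop 3:q onto {0:p}
drop 4:t onto {0:p, 2:u}
drop 5:p onto {3:q, 4:t}
drop 6:r onto {5:p}
drop 7:p onto {6:r}
ground layer = {0:p, 1:u}
drop-orders for the pieces not yet dropped (sum over which currently-grounded one goes next):
  1 to go: {7} 1
  2 to go: {6,7} 1
  3 to go: {5,6,7} 1
  4 to go: {3,5,6,7} 1  {4,5,6,7} 1
  5 to go: {2,4,5,6,7} 1  {3,4,5,6,7} 2
  6 to go: {0,3,4,5,6,7} 2  {1,2,4,5,6,7} 1  {2,3,4,5,6,7} 3
  if 0:p drops first: 4 orders
  if 1:u drops first: 5 orders
heap linearizations: 9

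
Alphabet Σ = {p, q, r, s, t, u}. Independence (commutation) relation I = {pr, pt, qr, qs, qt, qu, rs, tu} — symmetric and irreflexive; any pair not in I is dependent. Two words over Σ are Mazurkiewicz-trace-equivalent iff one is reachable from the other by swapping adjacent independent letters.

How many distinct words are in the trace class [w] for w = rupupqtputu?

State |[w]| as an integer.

drop 0:r onto floor
drop 1:u onto {0:r}
drop 2:p onto {1:u}
drop 3:u onto {2:p}
drop 4:p onto {3:u}
drop 5:q onto {4:p}
drop 6:t onto {0:r}
drop 7:p onto {5:q}
drop 8:u onto {7:p}
drop 9:t onto {6:t}
drop 10:u onto {8:u}
ground layer = {0:r}
drop-orders for the pieces not yet dropped (sum over which currently-grounded one goes next):
  1 to go: {9} 1  {10} 1
  2 to go: {6,9} 1  {8,10} 1  {9,10} 2
  3 to go: {6,9,10} 3  {7,8,10} 1  {8,9,10} 3
  4 to go: {5,7,8,10} 1  {6,8,9,10} 6  {7,8,9,10} 4
  5 to go: {4,5,7,8,10} 1  {5,7,8,9,10} 5  {6,7,8,9,10} 10
  6 to go: {3,4,5,7,8,10} 1  {4,5,7,8,9,10} 6  {5,6,7,8,9,10} 15
  7 to go: {2,3,4,5,7,8,10} 1  {3,4,5,7,8,9,10} 7  {4,5,6,7,8,9,10} 21
  8 to go: {1,2,3,4,5,7,8,10} 1  {2,3,4,5,7,8,9,10} 8  {3,4,5,6,7,8,9,10} 28
  9 to go: {1,2,3,4,5,7,8,9,10} 9  {2,3,4,5,6,7,8,9,10} 36
  if 0:r drops first: 45 orders

45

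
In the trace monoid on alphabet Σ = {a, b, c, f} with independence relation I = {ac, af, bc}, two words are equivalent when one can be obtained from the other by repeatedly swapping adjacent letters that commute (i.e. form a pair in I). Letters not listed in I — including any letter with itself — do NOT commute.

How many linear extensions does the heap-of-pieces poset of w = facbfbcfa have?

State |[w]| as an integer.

drop 0:f onto floor
drop 1:a onto floor
drop 2:c onto {0:f}
drop 3:b onto {0:f, 1:a}
drop 4:f onto {2:c, 3:b}
drop 5:b onto {4:f}
drop 6:c onto {4:f}
drop 7:f onto {5:b, 6:c}
drop 8:a onto {5:b}
ground layer = {0:f, 1:a}
drop-orders for the pieces not yet dropped (sum over which currently-grounded one goes next):
  1 to go: {7} 1  {8} 1
  2 to go: {6,7} 1  {7,8} 2
  3 to go: {5,7,8} 2  {6,7,8} 3
  4 to go: {5,6,7,8} 5
  5 to go: {4,5,6,7,8} 5
  6 to go: {2,4,5,6,7,8} 5  {3,4,5,6,7,8} 5
  7 to go: {1,3,4,5,6,7,8} 5  {2,3,4,5,6,7,8} 10
  if 0:f drops first: 15 orders
  if 1:a drops first: 10 orders
heap linearizations: 25

25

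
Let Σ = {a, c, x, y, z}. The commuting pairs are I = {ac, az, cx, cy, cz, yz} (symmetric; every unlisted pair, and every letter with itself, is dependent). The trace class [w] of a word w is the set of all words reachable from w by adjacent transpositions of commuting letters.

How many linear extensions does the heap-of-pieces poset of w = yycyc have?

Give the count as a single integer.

10

piece 0:y — minimal
piece 1:y rests on {0:y}
piece 2:c — minimal
piece 3:y rests on {1:y}
piece 4:c rests on {2:c}
minimal pieces: {0:y, 2:c}
ways to finish when only these pieces remain (= sum over removing one remaining piece with nothing left below it):
  1 left: {3}→1  {4}→1
  2 left: {1,3}→1  {2,4}→1  {3,4}→2
  3 left: {0,1,3}→1  {1,3,4}→3  {2,3,4}→3
  placing 0:y first → 6 extensions
  placing 2:c first → 4 extensions
total linear extensions = 10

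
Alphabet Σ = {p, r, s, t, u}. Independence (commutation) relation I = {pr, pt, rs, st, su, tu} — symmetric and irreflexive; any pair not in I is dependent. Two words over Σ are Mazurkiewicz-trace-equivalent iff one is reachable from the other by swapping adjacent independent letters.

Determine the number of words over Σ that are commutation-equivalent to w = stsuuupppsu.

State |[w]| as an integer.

drop 0:s onto floor
drop 1:t onto floor
drop 2:s onto {0:s}
drop 3:u onto floor
drop 4:u onto {3:u}
drop 5:u onto {4:u}
drop 6:p onto {2:s, 5:u}
drop 7:p onto {6:p}
drop 8:p onto {7:p}
drop 9:s onto {8:p}
drop 10:u onto {8:p}
ground layer = {0:s, 1:t, 3:u}
drop-orders for the pieces not yet dropped (sum over which currently-grounded one goes next):
  1 to go: {1} 1  {9} 1  {10} 1
  2 to go: {1,9} 2  {1,10} 2  {9,10} 2
  3 to go: {1,9,10} 6  {8,9,10} 2
  4 to go: {1,8,9,10} 8  {7,8,9,10} 2
  5 to go: {1,7,8,9,10} 10  {6,7,8,9,10} 2
  6 to go: {1,6,7,8,9,10} 12  {2,6,7,8,9,10} 2  {5,6,7,8,9,10} 2
  7 to go: {0,2,6,7,8,9,10} 2  {1,2,6,7,8,9,10} 14  {1,5,6,7,8,9,10} 14  {2,5,6,7,8,9,10} 4  {4,5,6,7,8,9,10} 2
  8 to go: {0,1,2,6,7,8,9,10} 16  {0,2,5,6,7,8,9,10} 6  {1,2,5,6,7,8,9,10} 32  {1,4,5,6,7,8,9,10} 16  {2,4,5,6,7,8,9,10} 6  {3,4,5,6,7,8,9,10} 2
  9 to go: {0,1,2,5,6,7,8,9,10} 54  {0,2,4,5,6,7,8,9,10} 12  {1,2,4,5,6,7,8,9,10} 54  {1,3,4,5,6,7,8,9,10} 18  {2,3,4,5,6,7,8,9,10} 8
  if 0:s drops first: 80 orders
  if 1:t drops first: 20 orders
  if 3:u drops first: 120 orders
heap linearizations: 220

220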